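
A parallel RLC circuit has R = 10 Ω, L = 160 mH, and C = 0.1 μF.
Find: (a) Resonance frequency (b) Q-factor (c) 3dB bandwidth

Step 1 — Resonance: ω₀ = 1/√(LC) = 1/√(0.16·1e-07) = 7906 rad/s.
Step 2 — f₀ = ω₀/(2π) = 1258 Hz.
Step 3 — Parallel Q: Q = R/(ω₀L) = 10/(7906·0.16) = 0.007906.
Step 4 — Bandwidth: Δω = ω₀/Q = 1e+06 rad/s; BW = Δω/(2π) = 1.592e+05 Hz.

(a) f₀ = 1258 Hz  (b) Q = 0.007906  (c) BW = 1.592e+05 Hz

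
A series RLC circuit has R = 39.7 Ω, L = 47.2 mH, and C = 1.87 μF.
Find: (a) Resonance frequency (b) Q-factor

Step 1 — Resonance condition Im(Z)=0 gives ω₀ = 1/√(LC).
Step 2 — ω₀ = 1/√(0.0472·1.87e-06) = 3366 rad/s.
Step 3 — f₀ = ω₀/(2π) = 535.7 Hz.
Step 4 — Series Q: Q = ω₀L/R = 3366·0.0472/39.7 = 4.002.

(a) f₀ = 535.7 Hz  (b) Q = 4.002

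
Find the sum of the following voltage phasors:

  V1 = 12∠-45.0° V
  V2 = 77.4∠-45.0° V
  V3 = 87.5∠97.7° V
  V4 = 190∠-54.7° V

Step 1 — Convert each phasor to rectangular form:
  V1 = 12·(cos(-45.0°) + j·sin(-45.0°)) = 8.485 - j8.485 V
  V2 = 77.4·(cos(-45.0°) + j·sin(-45.0°)) = 54.73 - j54.73 V
  V3 = 87.5·(cos(97.7°) + j·sin(97.7°)) = -11.72 + j86.71 V
  V4 = 190·(cos(-54.7°) + j·sin(-54.7°)) = 109.8 - j155.1 V
Step 2 — Sum components: V_total = 161.3 - j131.6 V.
Step 3 — Convert to polar: |V_total| = 208.1 V, ∠V_total = -39.2°.

V_total = 208.1∠-39.2° V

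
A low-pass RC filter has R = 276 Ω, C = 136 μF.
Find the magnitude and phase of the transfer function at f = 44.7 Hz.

Step 1 — Angular frequency: ω = 2π·44.7 = 280.9 rad/s.
Step 2 — Transfer function: H(jω) = 1/(1 + jωRC).
Step 3 — Denominator: 1 + jωRC = 1 + j·280.9·276·0.000136 = 1 + j10.54.
Step 4 — H = 0.008917 - j0.09401.
Step 5 — Magnitude: |H| = 0.09443 (-20.5 dB); phase: φ = -84.6°.

|H| = 0.09443 (-20.5 dB), φ = -84.6°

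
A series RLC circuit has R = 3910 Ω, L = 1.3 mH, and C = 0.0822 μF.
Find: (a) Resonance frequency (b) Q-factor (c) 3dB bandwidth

Step 1 — Resonance: ω₀ = 1/√(LC) = 1/√(0.0013·8.22e-08) = 9.674e+04 rad/s.
Step 2 — f₀ = ω₀/(2π) = 1.54e+04 Hz.
Step 3 — Series Q: Q = ω₀L/R = 9.674e+04·0.0013/3910 = 0.03216.
Step 4 — Bandwidth: Δω = ω₀/Q = 3.008e+06 rad/s; BW = Δω/(2π) = 4.787e+05 Hz.

(a) f₀ = 1.54e+04 Hz  (b) Q = 0.03216  (c) BW = 4.787e+05 Hz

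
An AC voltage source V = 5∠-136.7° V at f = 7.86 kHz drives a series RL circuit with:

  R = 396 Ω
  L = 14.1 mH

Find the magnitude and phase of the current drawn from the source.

Step 1 — Angular frequency: ω = 2π·f = 2π·7860 = 4.939e+04 rad/s.
Step 2 — Component impedances:
  R: Z = R = 396 Ω
  L: Z = jωL = j·4.939e+04·0.0141 = 0 + j696.3 Ω
Step 3 — Series combination: Z_total = R + L = 396 + j696.3 Ω = 801.1∠60.4° Ω.
Step 4 — Source phasor: V = 5∠-136.7° V = -3.639 - j3.429 V.
Step 5 — Ohm's law: I = V / Z_total = (-3.639 - j3.429) / (396 + j696.3) = -0.005967 + j0.001833 A.
Step 6 — Convert to polar: |I| = 0.006242 A, ∠I = 162.9°.

I = 0.006242∠162.9° A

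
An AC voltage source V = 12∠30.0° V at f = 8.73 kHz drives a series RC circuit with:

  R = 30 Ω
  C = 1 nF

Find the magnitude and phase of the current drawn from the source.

Step 1 — Angular frequency: ω = 2π·f = 2π·8730 = 5.485e+04 rad/s.
Step 2 — Component impedances:
  R: Z = R = 30 Ω
  C: Z = 1/(jωC) = -j/(ω·C) = 0 - j1.823e+04 Ω
Step 3 — Series combination: Z_total = R + C = 30 - j1.823e+04 Ω = 1.823e+04∠-89.9° Ω.
Step 4 — Source phasor: V = 12∠30.0° V = 10.39 + j6 V.
Step 5 — Ohm's law: I = V / Z_total = (10.39 + j6) / (30 - j1.823e+04) = -0.0003282 + j0.0005706 A.
Step 6 — Convert to polar: |I| = 0.0006582 A, ∠I = 119.9°.

I = 0.0006582∠119.9° A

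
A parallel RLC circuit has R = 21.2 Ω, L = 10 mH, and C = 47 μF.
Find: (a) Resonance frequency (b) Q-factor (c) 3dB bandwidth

Step 1 — Resonance: ω₀ = 1/√(LC) = 1/√(0.01·4.7e-05) = 1459 rad/s.
Step 2 — f₀ = ω₀/(2π) = 232.2 Hz.
Step 3 — Parallel Q: Q = R/(ω₀L) = 21.2/(1459·0.01) = 1.453.
Step 4 — Bandwidth: Δω = ω₀/Q = 1004 rad/s; BW = Δω/(2π) = 159.7 Hz.

(a) f₀ = 232.2 Hz  (b) Q = 1.453  (c) BW = 159.7 Hz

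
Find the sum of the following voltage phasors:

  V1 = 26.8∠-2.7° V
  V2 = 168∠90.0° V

Step 1 — Convert each phasor to rectangular form:
  V1 = 26.8·(cos(-2.7°) + j·sin(-2.7°)) = 26.77 - j1.262 V
  V2 = 168·(cos(90.0°) + j·sin(90.0°)) = 0 + j168 V
Step 2 — Sum components: V_total = 26.77 + j166.7 V.
Step 3 — Convert to polar: |V_total| = 168.9 V, ∠V_total = 80.9°.

V_total = 168.9∠80.9° V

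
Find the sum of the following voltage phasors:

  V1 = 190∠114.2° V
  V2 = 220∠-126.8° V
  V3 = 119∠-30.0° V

Step 1 — Convert each phasor to rectangular form:
  V1 = 190·(cos(114.2°) + j·sin(114.2°)) = -77.89 + j173.3 V
  V2 = 220·(cos(-126.8°) + j·sin(-126.8°)) = -131.8 - j176.2 V
  V3 = 119·(cos(-30.0°) + j·sin(-30.0°)) = 103.1 - j59.5 V
Step 2 — Sum components: V_total = -106.6 - j62.36 V.
Step 3 — Convert to polar: |V_total| = 123.5 V, ∠V_total = -149.7°.

V_total = 123.5∠-149.7° V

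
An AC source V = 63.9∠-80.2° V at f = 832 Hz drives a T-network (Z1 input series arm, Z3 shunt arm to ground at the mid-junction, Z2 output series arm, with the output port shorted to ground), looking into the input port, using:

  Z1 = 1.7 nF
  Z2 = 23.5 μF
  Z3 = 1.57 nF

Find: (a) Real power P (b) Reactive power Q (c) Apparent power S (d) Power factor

Step 1 — Angular frequency: ω = 2π·f = 2π·832 = 5228 rad/s.
Step 2 — Component impedances:
  Z1: Z = 1/(jωC) = -j/(ω·C) = 0 - j1.125e+05 Ω
  Z2: Z = 1/(jωC) = -j/(ω·C) = 0 - j8.14 Ω
  Z3: Z = 1/(jωC) = -j/(ω·C) = 0 - j1.218e+05 Ω
Step 3 — With the output port shorted to ground, the output series arm Z2 runs from the junction to ground; the shunt arm Z3 also runs from the junction to ground. They appear in parallel: Z3 || Z2 = 0 - j8.14 Ω.
Step 4 — Series with input arm Z1: Z_in = Z1 + (Z3 || Z2) = 0 - j1.125e+05 Ω = 1.125e+05∠-90.0° Ω.
Step 5 — Source phasor: V = 63.9∠-80.2° V = 10.88 - j62.97 V.
Step 6 — Current: I = V / Z = 0.0005595 + j9.665e-05 A = 0.0005678∠9.8° A.
Step 7 — Complex power: S = V·I* = 0 - j0.03628 VA.
Step 8 — Real power: P = Re(S) = 0 W.
Step 9 — Reactive power: Q = Im(S) = -0.03628 VAR.
Step 10 — Apparent power: |S| = 0.03628 VA.
Step 11 — Power factor: PF = P/|S| = 0 (leading).

(a) P = 0 W  (b) Q = -0.03628 VAR  (c) S = 0.03628 VA  (d) PF = 0 (leading)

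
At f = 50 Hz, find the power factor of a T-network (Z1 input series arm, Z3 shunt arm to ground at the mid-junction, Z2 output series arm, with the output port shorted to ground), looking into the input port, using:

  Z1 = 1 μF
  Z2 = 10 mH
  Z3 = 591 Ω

Step 1 — Angular frequency: ω = 2π·f = 2π·50 = 314.2 rad/s.
Step 2 — Component impedances:
  Z1: Z = 1/(jωC) = -j/(ω·C) = 0 - j3183 Ω
  Z2: Z = jωL = j·314.2·0.01 = 0 + j3.142 Ω
  Z3: Z = R = 591 Ω
Step 3 — With the output port shorted to ground, the output series arm Z2 runs from the junction to ground; the shunt arm Z3 also runs from the junction to ground. They appear in parallel: Z3 || Z2 = 0.0167 + j3.142 Ω.
Step 4 — Series with input arm Z1: Z_in = Z1 + (Z3 || Z2) = 0.0167 - j3180 Ω = 3180∠-90.0° Ω.
Step 5 — Power factor: PF = cos(φ) = Re(Z)/|Z| = 0.016699/3180 = 5.251e-06.
Step 6 — Type: Im(Z) = -3180 ⇒ leading (phase φ = -90.0°).

PF = 5.251e-06 (leading, φ = -90.0°)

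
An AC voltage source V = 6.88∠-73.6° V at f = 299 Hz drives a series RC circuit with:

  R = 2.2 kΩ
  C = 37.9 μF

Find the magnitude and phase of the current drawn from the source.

Step 1 — Angular frequency: ω = 2π·f = 2π·299 = 1879 rad/s.
Step 2 — Component impedances:
  R: Z = R = 2200 Ω
  C: Z = 1/(jωC) = -j/(ω·C) = 0 - j14.04 Ω
Step 3 — Series combination: Z_total = R + C = 2200 - j14.04 Ω = 2200∠-0.4° Ω.
Step 4 — Source phasor: V = 6.88∠-73.6° V = 1.943 - j6.6 V.
Step 5 — Ohm's law: I = V / Z_total = (1.943 - j6.6) / (2200 - j14.04) = 0.0009021 - j0.002994 A.
Step 6 — Convert to polar: |I| = 0.003127 A, ∠I = -73.2°.

I = 0.003127∠-73.2° A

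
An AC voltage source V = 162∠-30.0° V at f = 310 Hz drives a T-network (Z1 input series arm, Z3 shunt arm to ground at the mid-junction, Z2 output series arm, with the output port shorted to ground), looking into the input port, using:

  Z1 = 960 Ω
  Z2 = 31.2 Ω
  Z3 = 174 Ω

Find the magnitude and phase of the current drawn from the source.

Step 1 — Angular frequency: ω = 2π·f = 2π·310 = 1948 rad/s.
Step 2 — Component impedances:
  Z1: Z = R = 960 Ω
  Z2: Z = R = 31.2 Ω
  Z3: Z = R = 174 Ω
Step 3 — With the output port shorted to ground, the output series arm Z2 runs from the junction to ground; the shunt arm Z3 also runs from the junction to ground. They appear in parallel: Z3 || Z2 = 26.46 Ω.
Step 4 — Series with input arm Z1: Z_in = Z1 + (Z3 || Z2) = 986.5 Ω = 986.5∠0.0° Ω.
Step 5 — Source phasor: V = 162∠-30.0° V = 140.3 - j81 V.
Step 6 — Ohm's law: I = V / Z_total = (140.3 - j81) / (986.5) = 0.1422 - j0.08211 A.
Step 7 — Convert to polar: |I| = 0.1642 A, ∠I = -30.0°.

I = 0.1642∠-30.0° A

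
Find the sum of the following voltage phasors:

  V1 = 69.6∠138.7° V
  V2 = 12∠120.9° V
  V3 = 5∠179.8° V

Step 1 — Convert each phasor to rectangular form:
  V1 = 69.6·(cos(138.7°) + j·sin(138.7°)) = -52.29 + j45.94 V
  V2 = 12·(cos(120.9°) + j·sin(120.9°)) = -6.162 + j10.3 V
  V3 = 5·(cos(179.8°) + j·sin(179.8°)) = -5 + j0.01745 V
Step 2 — Sum components: V_total = -63.45 + j56.25 V.
Step 3 — Convert to polar: |V_total| = 84.79 V, ∠V_total = 138.4°.

V_total = 84.79∠138.4° V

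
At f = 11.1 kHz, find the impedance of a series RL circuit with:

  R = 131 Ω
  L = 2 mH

Step 1 — Angular frequency: ω = 2π·f = 2π·1.11e+04 = 6.974e+04 rad/s.
Step 2 — Component impedances:
  R: Z = R = 131 Ω
  L: Z = jωL = j·6.974e+04·0.002 = 0 + j139.5 Ω
Step 3 — Series combination: Z_total = R + L = 131 + j139.5 Ω = 191.4∠46.8° Ω.

Z = 131 + j139.5 Ω = 191.4∠46.8° Ω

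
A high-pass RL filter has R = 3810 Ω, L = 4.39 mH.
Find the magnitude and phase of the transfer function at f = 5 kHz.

Step 1 — Angular frequency: ω = 2π·5000 = 3.142e+04 rad/s.
Step 2 — Transfer function: H(jω) = jωL/(R + jωL).
Step 3 — Numerator jωL = j·137.9; denominator R + jωL = 3810 + j137.9.
Step 4 — H = 0.001309 + j0.03615.
Step 5 — Magnitude: |H| = 0.03617 (-28.8 dB); phase: φ = 87.9°.

|H| = 0.03617 (-28.8 dB), φ = 87.9°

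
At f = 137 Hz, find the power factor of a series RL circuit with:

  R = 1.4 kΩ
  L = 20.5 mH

Step 1 — Angular frequency: ω = 2π·f = 2π·137 = 860.8 rad/s.
Step 2 — Component impedances:
  R: Z = R = 1400 Ω
  L: Z = jωL = j·860.8·0.0205 = 0 + j17.65 Ω
Step 3 — Series combination: Z_total = R + L = 1400 + j17.65 Ω = 1400∠0.7° Ω.
Step 4 — Power factor: PF = cos(φ) = Re(Z)/|Z| = 1400/1400.1 = 0.9999.
Step 5 — Type: Im(Z) = 17.65 ⇒ lagging (phase φ = 0.7°).

PF = 0.9999 (lagging, φ = 0.7°)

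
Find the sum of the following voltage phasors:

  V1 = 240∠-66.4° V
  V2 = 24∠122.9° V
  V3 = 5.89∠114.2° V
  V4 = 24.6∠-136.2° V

Step 1 — Convert each phasor to rectangular form:
  V1 = 240·(cos(-66.4°) + j·sin(-66.4°)) = 96.08 - j219.9 V
  V2 = 24·(cos(122.9°) + j·sin(122.9°)) = -13.04 + j20.15 V
  V3 = 5.89·(cos(114.2°) + j·sin(114.2°)) = -2.414 + j5.372 V
  V4 = 24.6·(cos(-136.2°) + j·sin(-136.2°)) = -17.76 - j17.03 V
Step 2 — Sum components: V_total = 62.88 - j211.4 V.
Step 3 — Convert to polar: |V_total| = 220.6 V, ∠V_total = -73.4°.

V_total = 220.6∠-73.4° V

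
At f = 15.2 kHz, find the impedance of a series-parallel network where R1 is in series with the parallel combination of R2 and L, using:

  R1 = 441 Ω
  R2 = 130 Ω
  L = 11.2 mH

Step 1 — Angular frequency: ω = 2π·f = 2π·1.52e+04 = 9.55e+04 rad/s.
Step 2 — Component impedances:
  R1: Z = R = 441 Ω
  R2: Z = R = 130 Ω
  L: Z = jωL = j·9.55e+04·0.0112 = 0 + j1070 Ω
Step 3 — Parallel branch: R2 || L = 1/(1/R2 + 1/L) = 128.1 + j15.57 Ω.
Step 4 — Series with R1: Z_total = R1 + (R2 || L) = 569.1 + j15.57 Ω = 569.3∠1.6° Ω.

Z = 569.1 + j15.57 Ω = 569.3∠1.6° Ω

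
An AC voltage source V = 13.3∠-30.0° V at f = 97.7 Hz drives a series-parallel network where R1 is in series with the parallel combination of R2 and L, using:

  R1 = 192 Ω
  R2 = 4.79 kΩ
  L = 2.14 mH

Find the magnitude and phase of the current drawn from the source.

Step 1 — Angular frequency: ω = 2π·f = 2π·97.7 = 613.9 rad/s.
Step 2 — Component impedances:
  R1: Z = R = 192 Ω
  R2: Z = R = 4790 Ω
  L: Z = jωL = j·613.9·0.00214 = 0 + j1.314 Ω
Step 3 — Parallel branch: R2 || L = 1/(1/R2 + 1/L) = 0.0003603 + j1.314 Ω.
Step 4 — Series with R1: Z_total = R1 + (R2 || L) = 192 + j1.314 Ω = 192∠0.4° Ω.
Step 5 — Source phasor: V = 13.3∠-30.0° V = 11.52 - j6.65 V.
Step 6 — Ohm's law: I = V / Z_total = (11.52 - j6.65) / (192 + j1.314) = 0.05975 - j0.03504 A.
Step 7 — Convert to polar: |I| = 0.06927 A, ∠I = -30.4°.

I = 0.06927∠-30.4° A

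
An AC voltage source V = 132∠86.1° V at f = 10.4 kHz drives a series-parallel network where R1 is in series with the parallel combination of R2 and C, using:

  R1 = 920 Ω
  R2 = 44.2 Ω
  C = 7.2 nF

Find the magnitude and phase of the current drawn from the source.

Step 1 — Angular frequency: ω = 2π·f = 2π·1.04e+04 = 6.535e+04 rad/s.
Step 2 — Component impedances:
  R1: Z = R = 920 Ω
  R2: Z = R = 44.2 Ω
  C: Z = 1/(jωC) = -j/(ω·C) = 0 - j2125 Ω
Step 3 — Parallel branch: R2 || C = 1/(1/R2 + 1/C) = 44.18 - j0.9188 Ω.
Step 4 — Series with R1: Z_total = R1 + (R2 || C) = 964.2 - j0.9188 Ω = 964.2∠-0.1° Ω.
Step 5 — Source phasor: V = 132∠86.1° V = 8.978 + j131.7 V.
Step 6 — Ohm's law: I = V / Z_total = (8.978 + j131.7) / (964.2 - j0.9188) = 0.009181 + j0.1366 A.
Step 7 — Convert to polar: |I| = 0.1369 A, ∠I = 86.2°.

I = 0.1369∠86.2° A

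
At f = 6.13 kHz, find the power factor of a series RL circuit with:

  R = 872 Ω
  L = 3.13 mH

Step 1 — Angular frequency: ω = 2π·f = 2π·6130 = 3.852e+04 rad/s.
Step 2 — Component impedances:
  R: Z = R = 872 Ω
  L: Z = jωL = j·3.852e+04·0.00313 = 0 + j120.6 Ω
Step 3 — Series combination: Z_total = R + L = 872 + j120.6 Ω = 880.3∠7.9° Ω.
Step 4 — Power factor: PF = cos(φ) = Re(Z)/|Z| = 872/880.3 = 0.9906.
Step 5 — Type: Im(Z) = 120.6 ⇒ lagging (phase φ = 7.9°).

PF = 0.9906 (lagging, φ = 7.9°)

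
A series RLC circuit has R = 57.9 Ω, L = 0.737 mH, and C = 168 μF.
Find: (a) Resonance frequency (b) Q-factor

Step 1 — Resonance condition Im(Z)=0 gives ω₀ = 1/√(LC).
Step 2 — ω₀ = 1/√(0.000737·0.000168) = 2842 rad/s.
Step 3 — f₀ = ω₀/(2π) = 452.3 Hz.
Step 4 — Series Q: Q = ω₀L/R = 2842·0.000737/57.9 = 0.03617.

(a) f₀ = 452.3 Hz  (b) Q = 0.03617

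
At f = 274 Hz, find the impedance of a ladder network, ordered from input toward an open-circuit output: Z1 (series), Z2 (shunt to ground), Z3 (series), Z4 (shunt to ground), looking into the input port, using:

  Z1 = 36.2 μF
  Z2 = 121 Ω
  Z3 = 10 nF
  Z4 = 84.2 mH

Step 1 — Angular frequency: ω = 2π·f = 2π·274 = 1722 rad/s.
Step 2 — Component impedances:
  Z1: Z = 1/(jωC) = -j/(ω·C) = 0 - j16.05 Ω
  Z2: Z = R = 121 Ω
  Z3: Z = 1/(jωC) = -j/(ω·C) = 0 - j5.809e+04 Ω
  Z4: Z = jωL = j·1722·0.0842 = 0 + j145 Ω
Step 3 — Ladder network (open output): work backward from the far end, alternating series and parallel combinations. Z_in = 121 - j16.3 Ω = 122.1∠-7.7° Ω.

Z = 121 - j16.3 Ω = 122.1∠-7.7° Ω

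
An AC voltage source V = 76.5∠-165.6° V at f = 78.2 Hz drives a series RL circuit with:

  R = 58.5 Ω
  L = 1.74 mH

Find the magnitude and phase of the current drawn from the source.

Step 1 — Angular frequency: ω = 2π·f = 2π·78.2 = 491.3 rad/s.
Step 2 — Component impedances:
  R: Z = R = 58.5 Ω
  L: Z = jωL = j·491.3·0.00174 = 0 + j0.8549 Ω
Step 3 — Series combination: Z_total = R + L = 58.5 + j0.8549 Ω = 58.51∠0.8° Ω.
Step 4 — Source phasor: V = 76.5∠-165.6° V = -74.1 - j19.02 V.
Step 5 — Ohm's law: I = V / Z_total = (-74.1 - j19.02) / (58.5 + j0.8549) = -1.271 - j0.3066 A.
Step 6 — Convert to polar: |I| = 1.308 A, ∠I = -166.4°.

I = 1.308∠-166.4° A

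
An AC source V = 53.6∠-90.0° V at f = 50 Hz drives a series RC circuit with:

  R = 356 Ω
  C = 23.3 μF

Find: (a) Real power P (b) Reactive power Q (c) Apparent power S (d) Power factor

Step 1 — Angular frequency: ω = 2π·f = 2π·50 = 314.2 rad/s.
Step 2 — Component impedances:
  R: Z = R = 356 Ω
  C: Z = 1/(jωC) = -j/(ω·C) = 0 - j136.6 Ω
Step 3 — Series combination: Z_total = R + C = 356 - j136.6 Ω = 381.3∠-21.0° Ω.
Step 4 — Source phasor: V = 53.6∠-90.0° V = 0 - j53.6 V.
Step 5 — Current: I = V / Z = 0.05036 - j0.1312 A = 0.1406∠-69.0° A.
Step 6 — Complex power: S = V·I* = 7.034 - j2.699 VA.
Step 7 — Real power: P = Re(S) = 7.034 W.
Step 8 — Reactive power: Q = Im(S) = -2.699 VAR.
Step 9 — Apparent power: |S| = 7.534 VA.
Step 10 — Power factor: PF = P/|S| = 0.9336 (leading).

(a) P = 7.034 W  (b) Q = -2.699 VAR  (c) S = 7.534 VA  (d) PF = 0.9336 (leading)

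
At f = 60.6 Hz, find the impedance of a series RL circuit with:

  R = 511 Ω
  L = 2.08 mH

Step 1 — Angular frequency: ω = 2π·f = 2π·60.6 = 380.8 rad/s.
Step 2 — Component impedances:
  R: Z = R = 511 Ω
  L: Z = jωL = j·380.8·0.00208 = 0 + j0.792 Ω
Step 3 — Series combination: Z_total = R + L = 511 + j0.792 Ω = 511∠0.1° Ω.

Z = 511 + j0.792 Ω = 511∠0.1° Ω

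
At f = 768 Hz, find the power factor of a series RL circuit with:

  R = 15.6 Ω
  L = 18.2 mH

Step 1 — Angular frequency: ω = 2π·f = 2π·768 = 4825 rad/s.
Step 2 — Component impedances:
  R: Z = R = 15.6 Ω
  L: Z = jωL = j·4825·0.0182 = 0 + j87.82 Ω
Step 3 — Series combination: Z_total = R + L = 15.6 + j87.82 Ω = 89.2∠79.9° Ω.
Step 4 — Power factor: PF = cos(φ) = Re(Z)/|Z| = 15.6/89.2 = 0.1749.
Step 5 — Type: Im(Z) = 87.82 ⇒ lagging (phase φ = 79.9°).

PF = 0.1749 (lagging, φ = 79.9°)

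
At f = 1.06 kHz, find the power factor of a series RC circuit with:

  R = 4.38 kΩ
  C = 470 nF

Step 1 — Angular frequency: ω = 2π·f = 2π·1060 = 6660 rad/s.
Step 2 — Component impedances:
  R: Z = R = 4380 Ω
  C: Z = 1/(jωC) = -j/(ω·C) = 0 - j319.5 Ω
Step 3 — Series combination: Z_total = R + C = 4380 - j319.5 Ω = 4392∠-4.2° Ω.
Step 4 — Power factor: PF = cos(φ) = Re(Z)/|Z| = 4380/4391.6 = 0.9974.
Step 5 — Type: Im(Z) = -319.5 ⇒ leading (phase φ = -4.2°).

PF = 0.9974 (leading, φ = -4.2°)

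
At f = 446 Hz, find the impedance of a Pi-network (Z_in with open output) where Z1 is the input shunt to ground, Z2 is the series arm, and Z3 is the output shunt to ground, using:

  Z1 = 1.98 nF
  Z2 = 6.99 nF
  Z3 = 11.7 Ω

Step 1 — Angular frequency: ω = 2π·f = 2π·446 = 2802 rad/s.
Step 2 — Component impedances:
  Z1: Z = 1/(jωC) = -j/(ω·C) = 0 - j1.802e+05 Ω
  Z2: Z = 1/(jωC) = -j/(ω·C) = 0 - j5.105e+04 Ω
  Z3: Z = R = 11.7 Ω
Step 3 — With open output, the series arm Z2 and the output shunt Z3 appear in series to ground: Z2 + Z3 = 11.7 - j5.105e+04 Ω.
Step 4 — Parallel with input shunt Z1: Z_in = Z1 || (Z2 + Z3) = 7.105 - j3.978e+04 Ω = 3.978e+04∠-90.0° Ω.

Z = 7.105 - j3.978e+04 Ω = 3.978e+04∠-90.0° Ω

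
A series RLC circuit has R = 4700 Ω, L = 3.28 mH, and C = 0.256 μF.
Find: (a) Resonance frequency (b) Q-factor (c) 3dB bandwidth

Step 1 — Resonance: ω₀ = 1/√(LC) = 1/√(0.00328·2.56e-07) = 3.451e+04 rad/s.
Step 2 — f₀ = ω₀/(2π) = 5492 Hz.
Step 3 — Series Q: Q = ω₀L/R = 3.451e+04·0.00328/4700 = 0.02408.
Step 4 — Bandwidth: Δω = ω₀/Q = 1.433e+06 rad/s; BW = Δω/(2π) = 2.281e+05 Hz.

(a) f₀ = 5492 Hz  (b) Q = 0.02408  (c) BW = 2.281e+05 Hz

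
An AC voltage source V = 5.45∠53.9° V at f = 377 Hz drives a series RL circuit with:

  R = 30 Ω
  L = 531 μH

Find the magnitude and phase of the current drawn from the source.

Step 1 — Angular frequency: ω = 2π·f = 2π·377 = 2369 rad/s.
Step 2 — Component impedances:
  R: Z = R = 30 Ω
  L: Z = jωL = j·2369·0.000531 = 0 + j1.258 Ω
Step 3 — Series combination: Z_total = R + L = 30 + j1.258 Ω = 30.03∠2.4° Ω.
Step 4 — Source phasor: V = 5.45∠53.9° V = 3.211 + j4.404 V.
Step 5 — Ohm's law: I = V / Z_total = (3.211 + j4.404) / (30 + j1.258) = 0.113 + j0.142 A.
Step 6 — Convert to polar: |I| = 0.1815 A, ∠I = 51.5°.

I = 0.1815∠51.5° A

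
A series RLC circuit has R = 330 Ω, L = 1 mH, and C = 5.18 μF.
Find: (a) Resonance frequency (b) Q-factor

Step 1 — Resonance condition Im(Z)=0 gives ω₀ = 1/√(LC).
Step 2 — ω₀ = 1/√(0.001·5.18e-06) = 1.389e+04 rad/s.
Step 3 — f₀ = ω₀/(2π) = 2211 Hz.
Step 4 — Series Q: Q = ω₀L/R = 1.389e+04·0.001/330 = 0.0421.

(a) f₀ = 2211 Hz  (b) Q = 0.0421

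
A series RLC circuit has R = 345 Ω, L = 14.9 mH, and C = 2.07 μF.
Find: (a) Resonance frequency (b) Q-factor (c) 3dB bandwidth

Step 1 — Resonance: ω₀ = 1/√(LC) = 1/√(0.0149·2.07e-06) = 5694 rad/s.
Step 2 — f₀ = ω₀/(2π) = 906.2 Hz.
Step 3 — Series Q: Q = ω₀L/R = 5694·0.0149/345 = 0.2459.
Step 4 — Bandwidth: Δω = ω₀/Q = 2.315e+04 rad/s; BW = Δω/(2π) = 3685 Hz.

(a) f₀ = 906.2 Hz  (b) Q = 0.2459  (c) BW = 3685 Hz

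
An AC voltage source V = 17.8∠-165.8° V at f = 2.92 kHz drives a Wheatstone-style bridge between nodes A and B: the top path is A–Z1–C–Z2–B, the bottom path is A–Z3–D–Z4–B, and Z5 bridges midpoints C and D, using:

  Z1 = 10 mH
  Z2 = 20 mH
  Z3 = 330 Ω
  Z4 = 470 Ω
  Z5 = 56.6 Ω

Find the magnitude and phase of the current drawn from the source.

Step 1 — Angular frequency: ω = 2π·f = 2π·2920 = 1.835e+04 rad/s.
Step 2 — Component impedances:
  Z1: Z = jωL = j·1.835e+04·0.01 = 0 + j183.5 Ω
  Z2: Z = jωL = j·1.835e+04·0.02 = 0 + j366.9 Ω
  Z3: Z = R = 330 Ω
  Z4: Z = R = 470 Ω
  Z5: Z = R = 56.6 Ω
Step 3 — Bridge requires nodal analysis (the Z5 bridge couples midpoints C and D, so the two paths cannot be reduced to a simple series/parallel combination). Setting node B to ground and injecting 1 A at node A, the 3-node admittance system at A, C, D solves to V_A = Z_AB = 256.6 + j369 Ω = 449.5∠55.2° Ω.
Step 4 — Source phasor: V = 17.8∠-165.8° V = -17.26 - j4.366 V.
Step 5 — Ohm's law: I = V / Z_total = (-17.26 - j4.366) / (256.6 + j369) = -0.0299 + j0.02598 A.
Step 6 — Convert to polar: |I| = 0.0396 A, ∠I = 139.0°.

I = 0.0396∠139.0° A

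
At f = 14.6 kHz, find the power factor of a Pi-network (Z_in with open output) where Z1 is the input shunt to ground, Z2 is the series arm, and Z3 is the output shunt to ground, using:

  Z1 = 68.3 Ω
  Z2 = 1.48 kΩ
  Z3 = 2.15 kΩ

Step 1 — Angular frequency: ω = 2π·f = 2π·1.46e+04 = 9.173e+04 rad/s.
Step 2 — Component impedances:
  Z1: Z = R = 68.3 Ω
  Z2: Z = R = 1480 Ω
  Z3: Z = R = 2150 Ω
Step 3 — With open output, the series arm Z2 and the output shunt Z3 appear in series to ground: Z2 + Z3 = 3630 Ω.
Step 4 — Parallel with input shunt Z1: Z_in = Z1 || (Z2 + Z3) = 67.04 Ω = 67.04∠0.0° Ω.
Step 5 — Power factor: PF = cos(φ) = Re(Z)/|Z| = 67.04/67.04 = 1.
Step 6 — Type: Im(Z) = 0 ⇒ unity (phase φ = 0.0°).

PF = 1 (unity, φ = 0.0°)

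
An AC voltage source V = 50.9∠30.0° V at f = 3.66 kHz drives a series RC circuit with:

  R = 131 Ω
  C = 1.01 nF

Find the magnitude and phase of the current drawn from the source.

Step 1 — Angular frequency: ω = 2π·f = 2π·3660 = 2.3e+04 rad/s.
Step 2 — Component impedances:
  R: Z = R = 131 Ω
  C: Z = 1/(jωC) = -j/(ω·C) = 0 - j4.305e+04 Ω
Step 3 — Series combination: Z_total = R + C = 131 - j4.305e+04 Ω = 4.305e+04∠-89.8° Ω.
Step 4 — Source phasor: V = 50.9∠30.0° V = 44.08 + j25.45 V.
Step 5 — Ohm's law: I = V / Z_total = (44.08 + j25.45) / (131 - j4.305e+04) = -0.000588 + j0.001026 A.
Step 6 — Convert to polar: |I| = 0.001182 A, ∠I = 119.8°.

I = 0.001182∠119.8° A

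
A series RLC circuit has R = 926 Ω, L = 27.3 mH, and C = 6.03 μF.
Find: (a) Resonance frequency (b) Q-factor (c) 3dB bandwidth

Step 1 — Resonance: ω₀ = 1/√(LC) = 1/√(0.0273·6.03e-06) = 2465 rad/s.
Step 2 — f₀ = ω₀/(2π) = 392.3 Hz.
Step 3 — Series Q: Q = ω₀L/R = 2465·0.0273/926 = 0.07266.
Step 4 — Bandwidth: Δω = ω₀/Q = 3.392e+04 rad/s; BW = Δω/(2π) = 5398 Hz.

(a) f₀ = 392.3 Hz  (b) Q = 0.07266  (c) BW = 5398 Hz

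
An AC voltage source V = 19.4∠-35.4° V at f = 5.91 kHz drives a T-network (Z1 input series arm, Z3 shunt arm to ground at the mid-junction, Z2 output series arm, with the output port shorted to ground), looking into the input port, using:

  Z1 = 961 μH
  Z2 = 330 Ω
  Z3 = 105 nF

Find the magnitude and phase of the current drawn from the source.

Step 1 — Angular frequency: ω = 2π·f = 2π·5910 = 3.713e+04 rad/s.
Step 2 — Component impedances:
  Z1: Z = jωL = j·3.713e+04·0.000961 = 0 + j35.69 Ω
  Z2: Z = R = 330 Ω
  Z3: Z = 1/(jωC) = -j/(ω·C) = 0 - j256.5 Ω
Step 3 — With the output port shorted to ground, the output series arm Z2 runs from the junction to ground; the shunt arm Z3 also runs from the junction to ground. They appear in parallel: Z3 || Z2 = 124.3 - j159.9 Ω.
Step 4 — Series with input arm Z1: Z_in = Z1 + (Z3 || Z2) = 124.3 - j124.2 Ω = 175.7∠-45.0° Ω.
Step 5 — Source phasor: V = 19.4∠-35.4° V = 15.81 - j11.24 V.
Step 6 — Ohm's law: I = V / Z_total = (15.81 - j11.24) / (124.3 - j124.2) = 0.1089 + j0.01839 A.
Step 7 — Convert to polar: |I| = 0.1104 A, ∠I = 9.6°.

I = 0.1104∠9.6° A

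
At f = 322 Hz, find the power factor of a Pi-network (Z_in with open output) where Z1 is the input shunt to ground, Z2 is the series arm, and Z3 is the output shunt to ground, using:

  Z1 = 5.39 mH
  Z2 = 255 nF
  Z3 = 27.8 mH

Step 1 — Angular frequency: ω = 2π·f = 2π·322 = 2023 rad/s.
Step 2 — Component impedances:
  Z1: Z = jωL = j·2023·0.00539 = 0 + j10.9 Ω
  Z2: Z = 1/(jωC) = -j/(ω·C) = 0 - j1938 Ω
  Z3: Z = jωL = j·2023·0.0278 = 0 + j56.24 Ω
Step 3 — With open output, the series arm Z2 and the output shunt Z3 appear in series to ground: Z2 + Z3 = 0 - j1882 Ω.
Step 4 — Parallel with input shunt Z1: Z_in = Z1 || (Z2 + Z3) = 0 + j10.97 Ω = 10.97∠90.0° Ω.
Step 5 — Power factor: PF = cos(φ) = Re(Z)/|Z| = -0/10.97 = -0.
Step 6 — Type: Im(Z) = 10.97 ⇒ lagging (phase φ = 90.0°).

PF = -0 (lagging, φ = 90.0°)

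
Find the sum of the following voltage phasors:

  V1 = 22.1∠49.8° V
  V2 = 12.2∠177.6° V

Step 1 — Convert each phasor to rectangular form:
  V1 = 22.1·(cos(49.8°) + j·sin(49.8°)) = 14.26 + j16.88 V
  V2 = 12.2·(cos(177.6°) + j·sin(177.6°)) = -12.19 + j0.5109 V
Step 2 — Sum components: V_total = 2.075 + j17.39 V.
Step 3 — Convert to polar: |V_total| = 17.51 V, ∠V_total = 83.2°.

V_total = 17.51∠83.2° V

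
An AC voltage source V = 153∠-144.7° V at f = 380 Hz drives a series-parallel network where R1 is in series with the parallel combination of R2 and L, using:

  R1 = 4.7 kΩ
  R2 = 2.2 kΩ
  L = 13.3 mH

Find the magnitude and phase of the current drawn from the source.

Step 1 — Angular frequency: ω = 2π·f = 2π·380 = 2388 rad/s.
Step 2 — Component impedances:
  R1: Z = R = 4700 Ω
  R2: Z = R = 2200 Ω
  L: Z = jωL = j·2388·0.0133 = 0 + j31.76 Ω
Step 3 — Parallel branch: R2 || L = 1/(1/R2 + 1/L) = 0.4583 + j31.75 Ω.
Step 4 — Series with R1: Z_total = R1 + (R2 || L) = 4700 + j31.75 Ω = 4701∠0.4° Ω.
Step 5 — Source phasor: V = 153∠-144.7° V = -124.9 - j88.41 V.
Step 6 — Ohm's law: I = V / Z_total = (-124.9 - j88.41) / (4700 + j31.75) = -0.02669 - j0.01863 A.
Step 7 — Convert to polar: |I| = 0.03255 A, ∠I = -145.1°.

I = 0.03255∠-145.1° A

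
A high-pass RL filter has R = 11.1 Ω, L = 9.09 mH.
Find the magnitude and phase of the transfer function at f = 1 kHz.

Step 1 — Angular frequency: ω = 2π·1000 = 6283 rad/s.
Step 2 — Transfer function: H(jω) = jωL/(R + jωL).
Step 3 — Numerator jωL = j·57.11; denominator R + jωL = 11.1 + j57.11.
Step 4 — H = 0.9636 + j0.1873.
Step 5 — Magnitude: |H| = 0.9816 (-0.2 dB); phase: φ = 11.0°.

|H| = 0.9816 (-0.2 dB), φ = 11.0°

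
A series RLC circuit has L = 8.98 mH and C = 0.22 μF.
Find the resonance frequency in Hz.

Step 1 — Resonance condition Im(Z)=0 gives ω₀ = 1/√(LC).
Step 2 — ω₀ = 1/√(0.00898·2.2e-07) = 2.25e+04 rad/s.
Step 3 — f₀ = ω₀/(2π) = 3581 Hz.

f₀ = 3581 Hz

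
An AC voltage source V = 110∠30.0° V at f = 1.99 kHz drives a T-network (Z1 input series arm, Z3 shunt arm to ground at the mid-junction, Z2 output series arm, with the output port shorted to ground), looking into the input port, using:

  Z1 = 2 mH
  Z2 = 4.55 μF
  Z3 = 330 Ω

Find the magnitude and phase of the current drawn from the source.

Step 1 — Angular frequency: ω = 2π·f = 2π·1990 = 1.25e+04 rad/s.
Step 2 — Component impedances:
  Z1: Z = jωL = j·1.25e+04·0.002 = 0 + j25.01 Ω
  Z2: Z = 1/(jωC) = -j/(ω·C) = 0 - j17.58 Ω
  Z3: Z = R = 330 Ω
Step 3 — With the output port shorted to ground, the output series arm Z2 runs from the junction to ground; the shunt arm Z3 also runs from the junction to ground. They appear in parallel: Z3 || Z2 = 0.9336 - j17.53 Ω.
Step 4 — Series with input arm Z1: Z_in = Z1 + (Z3 || Z2) = 0.9336 + j7.479 Ω = 7.537∠82.9° Ω.
Step 5 — Source phasor: V = 110∠30.0° V = 95.26 + j55 V.
Step 6 — Ohm's law: I = V / Z_total = (95.26 + j55) / (0.9336 + j7.479) = 8.806 - j11.64 A.
Step 7 — Convert to polar: |I| = 14.59 A, ∠I = -52.9°.

I = 14.59∠-52.9° A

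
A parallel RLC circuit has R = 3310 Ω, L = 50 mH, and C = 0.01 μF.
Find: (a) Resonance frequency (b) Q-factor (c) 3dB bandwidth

Step 1 — Resonance: ω₀ = 1/√(LC) = 1/√(0.05·1e-08) = 4.472e+04 rad/s.
Step 2 — f₀ = ω₀/(2π) = 7118 Hz.
Step 3 — Parallel Q: Q = R/(ω₀L) = 3310/(4.472e+04·0.05) = 1.48.
Step 4 — Bandwidth: Δω = ω₀/Q = 3.021e+04 rad/s; BW = Δω/(2π) = 4808 Hz.

(a) f₀ = 7118 Hz  (b) Q = 1.48  (c) BW = 4808 Hz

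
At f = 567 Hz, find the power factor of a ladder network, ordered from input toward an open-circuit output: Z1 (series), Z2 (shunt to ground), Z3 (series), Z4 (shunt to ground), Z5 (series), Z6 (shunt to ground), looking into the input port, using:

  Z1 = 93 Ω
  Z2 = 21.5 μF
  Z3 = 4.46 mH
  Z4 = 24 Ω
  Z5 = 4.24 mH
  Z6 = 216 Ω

Step 1 — Angular frequency: ω = 2π·f = 2π·567 = 3563 rad/s.
Step 2 — Component impedances:
  Z1: Z = R = 93 Ω
  Z2: Z = 1/(jωC) = -j/(ω·C) = 0 - j13.06 Ω
  Z3: Z = jωL = j·3563·0.00446 = 0 + j15.89 Ω
  Z4: Z = R = 24 Ω
  Z5: Z = jωL = j·3563·0.00424 = 0 + j15.11 Ω
  Z6: Z = R = 216 Ω
Step 3 — Ladder network (open output): work backward from the far end, alternating series and parallel combinations. Z_in = 100.7 - j14.12 Ω = 101.7∠-8.0° Ω.
Step 4 — Power factor: PF = cos(φ) = Re(Z)/|Z| = 100.74/101.73 = 0.9903.
Step 5 — Type: Im(Z) = -14.12 ⇒ leading (phase φ = -8.0°).

PF = 0.9903 (leading, φ = -8.0°)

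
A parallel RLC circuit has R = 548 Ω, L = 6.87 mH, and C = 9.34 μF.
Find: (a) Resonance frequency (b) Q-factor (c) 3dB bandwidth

Step 1 — Resonance: ω₀ = 1/√(LC) = 1/√(0.00687·9.34e-06) = 3948 rad/s.
Step 2 — f₀ = ω₀/(2π) = 628.3 Hz.
Step 3 — Parallel Q: Q = R/(ω₀L) = 548/(3948·0.00687) = 20.21.
Step 4 — Bandwidth: Δω = ω₀/Q = 195.4 rad/s; BW = Δω/(2π) = 31.1 Hz.

(a) f₀ = 628.3 Hz  (b) Q = 20.21  (c) BW = 31.1 Hz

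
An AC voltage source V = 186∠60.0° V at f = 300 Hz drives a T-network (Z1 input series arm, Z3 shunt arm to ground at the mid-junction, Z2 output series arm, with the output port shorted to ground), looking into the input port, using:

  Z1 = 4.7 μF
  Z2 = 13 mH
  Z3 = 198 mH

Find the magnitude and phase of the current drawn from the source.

Step 1 — Angular frequency: ω = 2π·f = 2π·300 = 1885 rad/s.
Step 2 — Component impedances:
  Z1: Z = 1/(jωC) = -j/(ω·C) = 0 - j112.9 Ω
  Z2: Z = jωL = j·1885·0.013 = 0 + j24.5 Ω
  Z3: Z = jωL = j·1885·0.198 = 0 + j373.2 Ω
Step 3 — With the output port shorted to ground, the output series arm Z2 runs from the junction to ground; the shunt arm Z3 also runs from the junction to ground. They appear in parallel: Z3 || Z2 = 0 + j22.99 Ω.
Step 4 — Series with input arm Z1: Z_in = Z1 + (Z3 || Z2) = 0 - j89.88 Ω = 89.88∠-90.0° Ω.
Step 5 — Source phasor: V = 186∠60.0° V = 93 + j161.1 V.
Step 6 — Ohm's law: I = V / Z_total = (93 + j161.1) / (0 - j89.88) = -1.792 + j1.035 A.
Step 7 — Convert to polar: |I| = 2.069 A, ∠I = 150.0°.

I = 2.069∠150.0° A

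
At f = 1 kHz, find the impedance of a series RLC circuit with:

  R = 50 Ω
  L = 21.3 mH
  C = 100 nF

Step 1 — Angular frequency: ω = 2π·f = 2π·1000 = 6283 rad/s.
Step 2 — Component impedances:
  R: Z = R = 50 Ω
  L: Z = jωL = j·6283·0.0213 = 0 + j133.8 Ω
  C: Z = 1/(jωC) = -j/(ω·C) = 0 - j1592 Ω
Step 3 — Series combination: Z_total = R + L + C = 50 - j1458 Ω = 1459∠-88.0° Ω.

Z = 50 - j1458 Ω = 1459∠-88.0° Ω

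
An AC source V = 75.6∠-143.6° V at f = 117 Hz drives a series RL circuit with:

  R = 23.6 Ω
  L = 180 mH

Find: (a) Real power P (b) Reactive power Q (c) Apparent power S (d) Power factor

Step 1 — Angular frequency: ω = 2π·f = 2π·117 = 735.1 rad/s.
Step 2 — Component impedances:
  R: Z = R = 23.6 Ω
  L: Z = jωL = j·735.1·0.18 = 0 + j132.3 Ω
Step 3 — Series combination: Z_total = R + L = 23.6 + j132.3 Ω = 134.4∠79.9° Ω.
Step 4 — Source phasor: V = 75.6∠-143.6° V = -60.85 - j44.86 V.
Step 5 — Current: I = V / Z = -0.4081 + j0.3871 A = 0.5625∠136.5° A.
Step 6 — Complex power: S = V·I* = 7.466 + j41.86 VA.
Step 7 — Real power: P = Re(S) = 7.466 W.
Step 8 — Reactive power: Q = Im(S) = 41.86 VAR.
Step 9 — Apparent power: |S| = 42.52 VA.
Step 10 — Power factor: PF = P/|S| = 0.1756 (lagging).

(a) P = 7.466 W  (b) Q = 41.86 VAR  (c) S = 42.52 VA  (d) PF = 0.1756 (lagging)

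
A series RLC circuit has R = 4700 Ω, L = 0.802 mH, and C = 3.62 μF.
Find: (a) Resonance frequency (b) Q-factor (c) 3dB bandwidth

Step 1 — Resonance condition Im(Z)=0 gives ω₀ = 1/√(LC).
Step 2 — ω₀ = 1/√(0.000802·3.62e-06) = 1.856e+04 rad/s.
Step 3 — f₀ = ω₀/(2π) = 2954 Hz.
Step 4 — Series Q: Q = ω₀L/R = 1.856e+04·0.000802/4700 = 0.003167.
Step 5 — 3dB bandwidth: Δω = ω₀/Q = 5.86e+06 rad/s; BW = Δω/(2π) = 9.327e+05 Hz.

(a) f₀ = 2954 Hz  (b) Q = 0.003167  (c) BW = 9.327e+05 Hz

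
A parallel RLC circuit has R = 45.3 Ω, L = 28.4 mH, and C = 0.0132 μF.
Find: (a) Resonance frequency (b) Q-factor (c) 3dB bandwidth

Step 1 — Resonance: ω₀ = 1/√(LC) = 1/√(0.0284·1.32e-08) = 5.165e+04 rad/s.
Step 2 — f₀ = ω₀/(2π) = 8220 Hz.
Step 3 — Parallel Q: Q = R/(ω₀L) = 45.3/(5.165e+04·0.0284) = 0.03088.
Step 4 — Bandwidth: Δω = ω₀/Q = 1.672e+06 rad/s; BW = Δω/(2π) = 2.662e+05 Hz.

(a) f₀ = 8220 Hz  (b) Q = 0.03088  (c) BW = 2.662e+05 Hz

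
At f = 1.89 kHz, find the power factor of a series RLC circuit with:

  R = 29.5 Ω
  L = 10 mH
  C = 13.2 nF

Step 1 — Angular frequency: ω = 2π·f = 2π·1890 = 1.188e+04 rad/s.
Step 2 — Component impedances:
  R: Z = R = 29.5 Ω
  L: Z = jωL = j·1.188e+04·0.01 = 0 + j118.8 Ω
  C: Z = 1/(jωC) = -j/(ω·C) = 0 - j6379 Ω
Step 3 — Series combination: Z_total = R + L + C = 29.5 - j6261 Ω = 6261∠-89.7° Ω.
Step 4 — Power factor: PF = cos(φ) = Re(Z)/|Z| = 29.5/6261 = 0.004712.
Step 5 — Type: Im(Z) = -6261 ⇒ leading (phase φ = -89.7°).

PF = 0.004712 (leading, φ = -89.7°)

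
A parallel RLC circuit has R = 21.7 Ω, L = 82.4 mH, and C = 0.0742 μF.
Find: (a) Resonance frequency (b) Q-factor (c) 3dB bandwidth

Step 1 — Resonance: ω₀ = 1/√(LC) = 1/√(0.0824·7.42e-08) = 1.279e+04 rad/s.
Step 2 — f₀ = ω₀/(2π) = 2035 Hz.
Step 3 — Parallel Q: Q = R/(ω₀L) = 21.7/(1.279e+04·0.0824) = 0.02059.
Step 4 — Bandwidth: Δω = ω₀/Q = 6.211e+05 rad/s; BW = Δω/(2π) = 9.885e+04 Hz.

(a) f₀ = 2035 Hz  (b) Q = 0.02059  (c) BW = 9.885e+04 Hz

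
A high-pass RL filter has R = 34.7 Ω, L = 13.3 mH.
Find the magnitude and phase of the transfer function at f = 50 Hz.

Step 1 — Angular frequency: ω = 2π·50 = 314.2 rad/s.
Step 2 — Transfer function: H(jω) = jωL/(R + jωL).
Step 3 — Numerator jωL = j·4.178; denominator R + jωL = 34.7 + j4.178.
Step 4 — H = 0.01429 + j0.1187.
Step 5 — Magnitude: |H| = 0.1195 (-18.4 dB); phase: φ = 83.1°.

|H| = 0.1195 (-18.4 dB), φ = 83.1°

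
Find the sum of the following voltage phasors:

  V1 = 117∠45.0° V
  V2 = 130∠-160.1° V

Step 1 — Convert each phasor to rectangular form:
  V1 = 117·(cos(45.0°) + j·sin(45.0°)) = 82.73 + j82.73 V
  V2 = 130·(cos(-160.1°) + j·sin(-160.1°)) = -122.2 - j44.25 V
Step 2 — Sum components: V_total = -39.51 + j38.48 V.
Step 3 — Convert to polar: |V_total| = 55.15 V, ∠V_total = 135.8°.

V_total = 55.15∠135.8° V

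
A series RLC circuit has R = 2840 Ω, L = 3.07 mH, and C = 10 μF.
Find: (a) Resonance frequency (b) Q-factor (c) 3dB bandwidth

Step 1 — Resonance: ω₀ = 1/√(LC) = 1/√(0.00307·1e-05) = 5707 rad/s.
Step 2 — f₀ = ω₀/(2π) = 908.3 Hz.
Step 3 — Series Q: Q = ω₀L/R = 5707·0.00307/2840 = 0.00617.
Step 4 — Bandwidth: Δω = ω₀/Q = 9.251e+05 rad/s; BW = Δω/(2π) = 1.472e+05 Hz.

(a) f₀ = 908.3 Hz  (b) Q = 0.00617  (c) BW = 1.472e+05 Hz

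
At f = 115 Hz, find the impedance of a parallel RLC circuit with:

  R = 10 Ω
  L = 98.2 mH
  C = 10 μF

Step 1 — Angular frequency: ω = 2π·f = 2π·115 = 722.6 rad/s.
Step 2 — Component impedances:
  R: Z = R = 10 Ω
  L: Z = jωL = j·722.6·0.0982 = 0 + j70.96 Ω
  C: Z = 1/(jωC) = -j/(ω·C) = 0 - j138.4 Ω
Step 3 — Parallel combination: 1/Z_total = 1/R + 1/L + 1/C; Z_total = 9.953 + j0.6835 Ω = 9.977∠3.9° Ω.

Z = 9.953 + j0.6835 Ω = 9.977∠3.9° Ω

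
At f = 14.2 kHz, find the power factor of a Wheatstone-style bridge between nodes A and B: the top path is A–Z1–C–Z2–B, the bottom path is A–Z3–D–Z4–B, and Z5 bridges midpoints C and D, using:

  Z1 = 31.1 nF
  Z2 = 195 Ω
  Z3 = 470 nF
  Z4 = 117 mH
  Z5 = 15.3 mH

Step 1 — Angular frequency: ω = 2π·f = 2π·1.42e+04 = 8.922e+04 rad/s.
Step 2 — Component impedances:
  Z1: Z = 1/(jωC) = -j/(ω·C) = 0 - j360.4 Ω
  Z2: Z = R = 195 Ω
  Z3: Z = 1/(jωC) = -j/(ω·C) = 0 - j23.85 Ω
  Z4: Z = jωL = j·8.922e+04·0.117 = 0 + j1.044e+04 Ω
  Z5: Z = jωL = j·8.922e+04·0.0153 = 0 + j1365 Ω
Step 3 — Bridge requires nodal analysis (the Z5 bridge couples midpoints C and D, so the two paths cannot be reduced to a simple series/parallel combination). Setting node B to ground and injecting 1 A at node A, the 3-node admittance system at A, C, D solves to V_A = Z_AB = 215.2 - j514 Ω = 557.2∠-67.3° Ω.
Step 4 — Power factor: PF = cos(φ) = Re(Z)/|Z| = 215.2/557.2 = 0.3862.
Step 5 — Type: Im(Z) = -514 ⇒ leading (phase φ = -67.3°).

PF = 0.3862 (leading, φ = -67.3°)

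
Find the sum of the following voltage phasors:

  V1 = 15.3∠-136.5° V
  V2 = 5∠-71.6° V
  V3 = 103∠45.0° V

Step 1 — Convert each phasor to rectangular form:
  V1 = 15.3·(cos(-136.5°) + j·sin(-136.5°)) = -11.1 - j10.53 V
  V2 = 5·(cos(-71.6°) + j·sin(-71.6°)) = 1.578 - j4.744 V
  V3 = 103·(cos(45.0°) + j·sin(45.0°)) = 72.83 + j72.83 V
Step 2 — Sum components: V_total = 63.31 + j57.56 V.
Step 3 — Convert to polar: |V_total| = 85.56 V, ∠V_total = 42.3°.

V_total = 85.56∠42.3° V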